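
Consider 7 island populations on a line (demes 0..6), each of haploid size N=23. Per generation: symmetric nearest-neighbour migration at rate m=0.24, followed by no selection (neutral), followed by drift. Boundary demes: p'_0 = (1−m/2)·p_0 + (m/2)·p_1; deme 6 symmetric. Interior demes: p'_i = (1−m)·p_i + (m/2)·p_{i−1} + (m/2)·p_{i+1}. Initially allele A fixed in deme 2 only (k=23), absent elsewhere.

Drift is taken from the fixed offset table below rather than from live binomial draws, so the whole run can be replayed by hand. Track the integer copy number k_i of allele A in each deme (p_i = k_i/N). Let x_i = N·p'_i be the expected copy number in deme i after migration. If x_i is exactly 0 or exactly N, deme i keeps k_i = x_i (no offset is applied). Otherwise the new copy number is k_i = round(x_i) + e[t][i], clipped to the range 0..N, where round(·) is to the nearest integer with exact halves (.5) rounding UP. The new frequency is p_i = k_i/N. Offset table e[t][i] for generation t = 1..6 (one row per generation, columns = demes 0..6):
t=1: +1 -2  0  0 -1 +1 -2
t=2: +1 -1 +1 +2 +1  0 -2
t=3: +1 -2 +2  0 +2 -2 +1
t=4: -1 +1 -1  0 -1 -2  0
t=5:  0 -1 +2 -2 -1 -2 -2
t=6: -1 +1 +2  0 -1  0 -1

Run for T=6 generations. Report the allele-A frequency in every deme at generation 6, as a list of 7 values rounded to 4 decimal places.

[0.0000, 0.2174, 0.4783, 0.2174, 0.0000, 0.0000, 0.0000]

t=0: k=[0 0 23 0 0 0 0]
t=1: x=[0.0000 2.7600 17.4800 2.7600 0.0000 0.0000 0.0000] k=[0 1 17 3 0 0 0]
t=2: x=[0.1200 2.8000 13.4000 4.3200 0.3600 0.0000 0.0000] k=[1 2 14 6 1 0 0]
t=3: x=[1.1200 3.3200 11.6000 6.3600 1.4800 0.1200 0.0000] k=[2 1 14 6 3 0 0]
t=4: x=[1.8800 2.6800 11.4800 6.6000 3.0000 0.3600 0.0000] k=[1 4 10 7 2 0 0]
t=5: x=[1.3600 4.3600 8.9200 6.7600 2.3600 0.2400 0.0000] k=[1 3 11 5 1 0 0]
t=6: x=[1.2400 3.7200 9.3200 5.2400 1.3600 0.1200 0.0000] k=[0 5 11 5 0 0 0]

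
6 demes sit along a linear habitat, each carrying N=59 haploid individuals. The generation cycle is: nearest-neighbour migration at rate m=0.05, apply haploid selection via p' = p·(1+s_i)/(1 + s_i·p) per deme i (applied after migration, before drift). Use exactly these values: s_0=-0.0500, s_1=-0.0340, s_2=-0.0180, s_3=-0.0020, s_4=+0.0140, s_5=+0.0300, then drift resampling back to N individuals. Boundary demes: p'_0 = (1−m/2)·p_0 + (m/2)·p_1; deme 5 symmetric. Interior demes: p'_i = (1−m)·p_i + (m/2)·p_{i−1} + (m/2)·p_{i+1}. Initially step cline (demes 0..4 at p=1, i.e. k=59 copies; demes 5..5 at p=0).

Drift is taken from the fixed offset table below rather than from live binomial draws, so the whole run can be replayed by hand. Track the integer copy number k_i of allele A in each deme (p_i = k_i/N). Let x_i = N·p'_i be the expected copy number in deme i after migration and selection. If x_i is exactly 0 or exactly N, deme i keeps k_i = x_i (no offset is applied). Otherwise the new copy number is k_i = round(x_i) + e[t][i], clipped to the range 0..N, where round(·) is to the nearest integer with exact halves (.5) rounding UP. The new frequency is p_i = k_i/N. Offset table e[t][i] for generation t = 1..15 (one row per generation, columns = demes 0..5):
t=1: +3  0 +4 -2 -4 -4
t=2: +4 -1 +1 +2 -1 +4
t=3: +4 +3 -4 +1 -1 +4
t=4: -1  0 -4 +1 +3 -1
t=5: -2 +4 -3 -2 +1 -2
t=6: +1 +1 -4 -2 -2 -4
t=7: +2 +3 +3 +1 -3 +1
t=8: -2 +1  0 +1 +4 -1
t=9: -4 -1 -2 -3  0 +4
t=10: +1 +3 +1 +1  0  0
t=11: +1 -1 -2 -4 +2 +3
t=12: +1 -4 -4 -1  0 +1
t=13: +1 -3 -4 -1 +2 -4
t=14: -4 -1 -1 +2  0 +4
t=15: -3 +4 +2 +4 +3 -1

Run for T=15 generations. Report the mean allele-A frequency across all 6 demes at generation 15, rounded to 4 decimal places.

0.7966

t=0: k=[59 59 59 59 59 0]
t=1: x=[59.0000 59.0000 59.0000 59.0000 57.5449 1.5181] k=[59 59 59 59 54 0]
t=2: x=[59.0000 59.0000 59.0000 58.8748 52.8520 1.3895] k=[59 59 59 59 52 5]
t=3: x=[59.0000 59.0000 59.0000 58.8247 51.0957 6.3403] k=[59 59 59 59 50 10]
t=4: x=[59.0000 59.0000 59.0000 58.7746 49.3379 11.2670] k=[59 59 59 59 52 10]
t=5: x=[59.0000 59.0000 59.0000 58.8247 51.2194 11.3179] k=[59 59 59 57 52 9]
t=6: x=[59.0000 59.0000 58.9491 56.9210 51.1452 10.3244] k=[59 59 55 55 49 6]
t=7: x=[59.0000 58.8965 55.0333 54.8423 48.1982 7.2611] k=[59 59 58 56 45 8]
t=8: x=[59.0000 58.9741 57.9565 55.7689 44.5026 9.1512] k=[59 59 58 57 49 8]
t=9: x=[59.0000 58.9741 57.9820 56.8208 48.2973 9.2533] k=[59 58 56 54 48 13]
t=10: x=[58.9737 57.9396 55.9479 53.8907 47.4051 14.1911] k=[59 59 57 55 47 14]
t=11: x=[59.0000 58.9482 56.9646 54.8423 46.5124 15.1555] k=[59 58 55 51 49 18]
t=12: x=[58.9737 57.9137 54.9063 51.0362 48.3965 19.1554] k=[59 54 51 50 48 20]
t=13: x=[58.8684 53.8909 50.9242 49.9597 47.4794 21.0989] k=[59 51 47 49 49 17]
t=14: x=[58.7895 50.8603 46.9771 48.9333 48.3221 18.1696] k=[55 50 46 51 48 22]
t=15: x=[54.6738 49.7586 46.0423 50.7859 47.5538 23.0639] k=[52 54 48 55 51 22]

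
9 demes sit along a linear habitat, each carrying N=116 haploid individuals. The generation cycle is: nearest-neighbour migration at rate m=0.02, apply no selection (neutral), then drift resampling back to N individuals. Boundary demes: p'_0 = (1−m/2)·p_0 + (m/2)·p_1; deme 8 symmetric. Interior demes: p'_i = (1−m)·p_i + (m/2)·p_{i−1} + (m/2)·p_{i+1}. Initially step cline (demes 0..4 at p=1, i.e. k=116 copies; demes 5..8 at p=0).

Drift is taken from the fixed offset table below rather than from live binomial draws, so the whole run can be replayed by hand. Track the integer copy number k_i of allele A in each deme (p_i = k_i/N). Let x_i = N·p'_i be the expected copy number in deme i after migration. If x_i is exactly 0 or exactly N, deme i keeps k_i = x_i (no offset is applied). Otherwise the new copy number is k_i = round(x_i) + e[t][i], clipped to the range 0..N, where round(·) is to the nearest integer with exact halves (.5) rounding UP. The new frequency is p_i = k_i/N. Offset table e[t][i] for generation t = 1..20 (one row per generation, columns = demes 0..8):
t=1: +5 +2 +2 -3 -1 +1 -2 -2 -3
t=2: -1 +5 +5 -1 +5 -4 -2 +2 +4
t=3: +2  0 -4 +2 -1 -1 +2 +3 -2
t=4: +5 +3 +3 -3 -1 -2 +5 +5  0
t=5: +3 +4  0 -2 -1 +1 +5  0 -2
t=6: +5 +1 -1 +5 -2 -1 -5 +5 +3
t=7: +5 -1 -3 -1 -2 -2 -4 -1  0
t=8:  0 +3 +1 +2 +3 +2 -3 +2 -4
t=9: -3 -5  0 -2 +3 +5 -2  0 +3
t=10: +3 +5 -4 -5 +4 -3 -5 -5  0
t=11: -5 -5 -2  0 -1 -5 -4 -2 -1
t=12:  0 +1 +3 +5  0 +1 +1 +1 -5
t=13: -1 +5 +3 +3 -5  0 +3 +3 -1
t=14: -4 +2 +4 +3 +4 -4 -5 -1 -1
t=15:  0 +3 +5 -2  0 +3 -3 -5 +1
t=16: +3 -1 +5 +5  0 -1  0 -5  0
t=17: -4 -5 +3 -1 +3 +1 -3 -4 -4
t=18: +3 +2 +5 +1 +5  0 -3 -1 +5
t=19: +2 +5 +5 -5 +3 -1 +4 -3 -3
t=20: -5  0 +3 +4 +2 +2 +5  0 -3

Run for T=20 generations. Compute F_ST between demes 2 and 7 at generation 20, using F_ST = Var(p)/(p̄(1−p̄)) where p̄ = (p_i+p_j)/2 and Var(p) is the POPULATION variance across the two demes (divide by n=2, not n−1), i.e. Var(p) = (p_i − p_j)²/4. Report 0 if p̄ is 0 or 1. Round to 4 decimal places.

t=0: k=[116 116 116 116 116 0 0 0 0]
t=1: x=[116.0000 116.0000 116.0000 116.0000 114.8400 1.1600 0.0000 0.0000 0.0000] k=[116 116 116 116 114 2 0 0 0]
t=2: x=[116.0000 116.0000 116.0000 115.9800 112.9000 3.1000 0.0200 0.0000 0.0000] k=[116 116 116 115 116 0 0 0 0]
t=3: x=[116.0000 116.0000 115.9900 115.0200 114.8300 1.1600 0.0000 0.0000 0.0000] k=[116 116 112 116 114 0 0 0 0]
t=4: x=[116.0000 115.9600 112.0800 115.9400 112.8800 1.1400 0.0000 0.0000 0.0000] k=[116 116 115 113 112 0 0 0 0]
t=5: x=[116.0000 115.9900 114.9900 113.0100 110.8900 1.1200 0.0000 0.0000 0.0000] k=[116 116 115 111 110 2 0 0 0]
t=6: x=[116.0000 115.9900 114.9700 111.0300 108.9300 3.0600 0.0200 0.0000 0.0000] k=[116 116 114 116 107 2 0 0 0]
t=7: x=[116.0000 115.9800 114.0400 115.8900 106.0400 3.0300 0.0200 0.0000 0.0000] k=[116 115 111 115 104 1 0 0 0]
t=8: x=[115.9900 114.9700 111.0800 114.8500 103.0800 2.0200 0.0100 0.0000 0.0000] k=[116 116 112 116 106 4 0 0 0]
t=9: x=[116.0000 115.9600 112.0800 115.8600 105.0800 4.9800 0.0400 0.0000 0.0000] k=[116 111 112 114 108 10 0 0 0]
t=10: x=[115.9500 111.0600 112.0100 113.9200 107.0800 10.8800 0.1000 0.0000 0.0000] k=[116 116 108 109 111 8 0 0 0]
t=11: x=[116.0000 115.9200 108.0900 109.0100 109.9500 8.9500 0.0800 0.0000 0.0000] k=[116 111 106 109 109 4 0 0 0]
t=12: x=[115.9500 111.0000 106.0800 108.9700 107.9500 5.0100 0.0400 0.0000 0.0000] k=[116 112 109 114 108 6 1 0 0]
t=13: x=[115.9600 112.0100 109.0800 113.8900 107.0400 6.9700 1.0400 0.0100 0.0000] k=[115 116 112 116 102 7 4 3 0]
t=14: x=[115.0100 115.9500 112.0800 115.8200 101.1900 7.9200 4.0200 2.9800 0.0300] k=[111 116 116 116 105 4 0 2 0]
t=15: x=[111.0500 115.9500 116.0000 115.8900 104.1000 4.9700 0.0600 1.9600 0.0200] k=[111 116 116 114 104 8 0 0 1]
t=16: x=[111.0500 115.9500 115.9800 113.9200 103.1400 8.8800 0.0800 0.0100 0.9900] k=[114 115 116 116 103 8 0 0 1]
t=17: x=[114.0100 115.0000 115.9900 115.8700 102.1800 8.8700 0.0800 0.0100 0.9900] k=[110 110 116 115 105 10 0 0 0]
t=18: x=[110.0000 110.0600 115.9300 114.9100 104.1500 10.8500 0.1000 0.0000 0.0000] k=[113 112 116 116 109 11 0 0 0]
t=19: x=[112.9900 112.0500 115.9600 115.9300 108.0900 11.8700 0.1100 0.0000 0.0000] k=[115 116 116 111 111 11 4 0 0]
t=20: x=[115.0100 115.9900 115.9500 111.0500 110.0000 11.9300 4.0300 0.0400 0.0000] k=[110 116 116 115 112 14 9 0 0]

1.0000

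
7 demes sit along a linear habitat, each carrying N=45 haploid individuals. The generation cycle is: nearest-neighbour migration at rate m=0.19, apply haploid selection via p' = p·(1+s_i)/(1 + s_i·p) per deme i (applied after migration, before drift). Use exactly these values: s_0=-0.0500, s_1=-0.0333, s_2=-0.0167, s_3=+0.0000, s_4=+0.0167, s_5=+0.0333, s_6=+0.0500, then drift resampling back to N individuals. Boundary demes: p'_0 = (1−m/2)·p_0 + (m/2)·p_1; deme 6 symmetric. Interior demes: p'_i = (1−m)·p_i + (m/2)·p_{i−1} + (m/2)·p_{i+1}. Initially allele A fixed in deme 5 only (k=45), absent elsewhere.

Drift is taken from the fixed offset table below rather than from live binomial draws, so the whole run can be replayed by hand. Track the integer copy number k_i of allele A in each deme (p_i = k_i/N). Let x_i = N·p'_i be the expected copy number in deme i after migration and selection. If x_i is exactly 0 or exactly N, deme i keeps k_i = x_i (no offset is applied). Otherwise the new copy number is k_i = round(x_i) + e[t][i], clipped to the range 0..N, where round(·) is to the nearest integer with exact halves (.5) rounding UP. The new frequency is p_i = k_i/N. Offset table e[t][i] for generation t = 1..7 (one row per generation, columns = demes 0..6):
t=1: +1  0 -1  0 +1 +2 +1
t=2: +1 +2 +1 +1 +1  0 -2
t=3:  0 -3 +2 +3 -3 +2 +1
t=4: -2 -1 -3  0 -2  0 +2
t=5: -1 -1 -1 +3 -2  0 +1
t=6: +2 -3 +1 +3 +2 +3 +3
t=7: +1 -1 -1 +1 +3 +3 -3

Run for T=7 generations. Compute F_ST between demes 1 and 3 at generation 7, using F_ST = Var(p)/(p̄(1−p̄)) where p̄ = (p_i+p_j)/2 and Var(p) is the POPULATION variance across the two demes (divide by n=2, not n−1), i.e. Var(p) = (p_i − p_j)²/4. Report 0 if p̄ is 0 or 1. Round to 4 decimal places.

0.1250

t=0: k=[0 0 0 0 0 45 0]
t=1: x=[0.0000 0.0000 0.0000 0.0000 4.3395 36.6746 4.4675] k=[0 0 0 0 5 39 5]
t=2: x=[0.0000 0.0000 0.0000 0.4750 7.8619 32.8330 8.5632] k=[0 0 0 1 9 33 7]
t=3: x=[0.0000 0.0000 0.0934 1.6650 10.6541 28.5930 9.8400] k=[0 0 2 5 8 31 11]
t=4: x=[0.0000 0.1837 2.0616 5.0000 10.0285 27.2682 13.3536] k=[0 0 0 5 8 27 15]
t=5: x=[0.0000 0.0000 0.4671 4.8100 9.6449 24.4213 16.6484] k=[0 0 0 8 8 24 18]
t=6: x=[0.0000 0.0000 0.7475 7.2400 9.6449 22.2784 19.1043] k=[0 0 2 10 12 25 22]
t=7: x=[0.0000 0.1837 2.5295 9.4300 13.1990 23.8475 22.8339] k=[0 0 2 10 16 27 20]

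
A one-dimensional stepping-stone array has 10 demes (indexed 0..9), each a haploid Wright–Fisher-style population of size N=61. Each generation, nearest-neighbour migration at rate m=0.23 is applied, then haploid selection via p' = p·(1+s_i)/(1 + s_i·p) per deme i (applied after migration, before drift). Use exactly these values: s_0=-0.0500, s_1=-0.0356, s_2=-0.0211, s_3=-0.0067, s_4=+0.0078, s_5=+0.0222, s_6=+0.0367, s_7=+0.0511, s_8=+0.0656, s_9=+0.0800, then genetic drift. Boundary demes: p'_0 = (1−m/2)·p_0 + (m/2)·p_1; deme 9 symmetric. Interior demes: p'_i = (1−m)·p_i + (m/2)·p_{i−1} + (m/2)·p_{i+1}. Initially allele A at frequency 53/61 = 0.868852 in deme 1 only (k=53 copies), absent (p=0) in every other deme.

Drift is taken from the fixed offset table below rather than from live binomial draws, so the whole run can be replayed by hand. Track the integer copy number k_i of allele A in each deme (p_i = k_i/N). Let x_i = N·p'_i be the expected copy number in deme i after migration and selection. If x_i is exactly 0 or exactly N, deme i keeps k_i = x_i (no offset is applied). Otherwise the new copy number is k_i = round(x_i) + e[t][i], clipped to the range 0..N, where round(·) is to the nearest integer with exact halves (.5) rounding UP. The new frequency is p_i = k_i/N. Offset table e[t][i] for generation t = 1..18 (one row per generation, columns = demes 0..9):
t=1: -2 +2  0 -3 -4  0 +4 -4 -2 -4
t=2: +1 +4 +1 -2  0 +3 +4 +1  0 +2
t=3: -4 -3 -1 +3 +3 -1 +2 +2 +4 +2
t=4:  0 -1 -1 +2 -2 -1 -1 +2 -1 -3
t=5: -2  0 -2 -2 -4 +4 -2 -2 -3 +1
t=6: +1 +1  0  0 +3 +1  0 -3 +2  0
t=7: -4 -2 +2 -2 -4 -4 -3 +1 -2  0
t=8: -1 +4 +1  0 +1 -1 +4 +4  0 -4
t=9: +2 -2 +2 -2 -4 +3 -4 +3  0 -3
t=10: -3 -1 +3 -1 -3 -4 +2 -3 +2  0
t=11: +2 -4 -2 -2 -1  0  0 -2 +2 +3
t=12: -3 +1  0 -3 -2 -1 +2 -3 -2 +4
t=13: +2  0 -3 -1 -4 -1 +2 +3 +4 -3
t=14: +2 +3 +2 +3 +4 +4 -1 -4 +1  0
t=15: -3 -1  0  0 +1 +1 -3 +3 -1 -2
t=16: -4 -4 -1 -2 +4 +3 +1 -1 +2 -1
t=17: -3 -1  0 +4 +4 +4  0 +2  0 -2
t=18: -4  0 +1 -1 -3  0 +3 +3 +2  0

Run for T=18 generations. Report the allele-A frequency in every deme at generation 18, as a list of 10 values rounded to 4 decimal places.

t=0: k=[0 53 0 0 0 0 0 0 0 0]
t=1: x=[5.8193 40.3174 5.9790 0.0000 0.0000 0.0000 0.0000 0.0000 0.0000 0.0000] k=[4 42 6 0 0 0 0 0 0 0]
t=2: x=[8.0064 32.9416 9.2809 0.6854 0.0000 0.0000 0.0000 0.0000 0.0000 0.0000] k=[9 37 10 0 0 0 0 0 0 0]
t=3: x=[11.7265 30.1222 11.7513 1.1424 0.0000 0.0000 0.0000 0.0000 0.0000 0.0000] k=[8 27 11 4 0 0 0 0 0 0]
t=4: x=[9.7572 22.4582 11.8303 4.3179 0.4636 0.0000 0.0000 0.0000 0.0000 0.0000] k=[10 21 11 6 0 0 0 0 0 0]
t=5: x=[10.8015 18.1199 11.3763 5.8494 0.6953 0.0000 0.0000 0.0000 0.0000 0.0000] k=[9 18 9 4 0 0 0 0 0 0]
t=6: x=[9.6123 15.5071 9.2908 4.0893 0.4636 0.0000 0.0000 0.0000 0.0000 0.0000] k=[11 17 9 4 3 0 0 0 0 0]
t=7: x=[11.2129 14.9766 9.1775 4.4323 2.7906 0.3526 0.0000 0.0000 0.0000 0.0000] k=[7 13 11 2 0 0 0 0 0 0]
t=8: x=[7.3518 11.7327 10.0152 2.7871 0.2318 0.0000 0.0000 0.0000 0.0000 0.0000] k=[6 16 11 3 1 0 0 0 0 0]
t=9: x=[6.8325 13.8825 10.4688 3.6668 1.1235 0.1175 0.0000 0.0000 0.0000 0.0000] k=[9 12 12 2 0 3 0 0 0 0]
t=10: x=[8.9463 11.3171 10.6611 2.9014 0.5794 2.3593 0.3576 0.0000 0.0000 0.0000] k=[6 10 14 2 0 0 2 0 0 0]
t=11: x=[6.1697 9.7006 11.9537 3.1300 0.2318 0.2351 1.5950 0.2417 0.0000 0.0000] k=[8 6 10 1 0 0 2 0 0 0]
t=12: x=[7.4288 6.4771 8.3501 1.9075 0.1159 0.2351 1.5950 0.2417 0.0000 0.0000] k=[4 7 8 0 0 0 4 0 0 0]
t=13: x=[4.1425 6.5549 6.8345 0.9139 0.0000 0.4701 3.1871 0.4833 0.0000 0.0000] k=[6 7 4 0 0 0 5 3 0 0]
t=14: x=[5.8385 6.3313 3.8081 0.4569 0.0000 0.5876 4.3380 3.0251 0.3675 0.0000] k=[8 9 6 3 0 5 3 0 1 0]
t=15: x=[7.7609 8.2772 5.8856 2.9809 0.9271 4.2816 2.9857 0.4833 0.8198 0.1242] k=[5 7 6 3 2 5 0 3 0 0]
t=16: x=[4.9899 6.4431 5.6595 3.2095 2.4784 4.1644 0.9532 2.4234 0.3675 0.0000] k=[1 2 5 1 6 7 2 1 2 0]
t=17: x=[1.0602 2.1534 4.1125 2.0218 5.5793 6.4353 2.5465 1.2915 1.7604 0.2483] k=[0 1 4 6 10 10 3 3 2 0]
t=18: x=[0.1093 1.1871 3.8081 6.1925 9.6027 9.3678 3.9356 3.0251 2.0046 0.2483] k=[0 1 5 5 7 9 7 6 4 0]

[0.0000, 0.0164, 0.0820, 0.0820, 0.1148, 0.1475, 0.1148, 0.0984, 0.0656, 0.0000]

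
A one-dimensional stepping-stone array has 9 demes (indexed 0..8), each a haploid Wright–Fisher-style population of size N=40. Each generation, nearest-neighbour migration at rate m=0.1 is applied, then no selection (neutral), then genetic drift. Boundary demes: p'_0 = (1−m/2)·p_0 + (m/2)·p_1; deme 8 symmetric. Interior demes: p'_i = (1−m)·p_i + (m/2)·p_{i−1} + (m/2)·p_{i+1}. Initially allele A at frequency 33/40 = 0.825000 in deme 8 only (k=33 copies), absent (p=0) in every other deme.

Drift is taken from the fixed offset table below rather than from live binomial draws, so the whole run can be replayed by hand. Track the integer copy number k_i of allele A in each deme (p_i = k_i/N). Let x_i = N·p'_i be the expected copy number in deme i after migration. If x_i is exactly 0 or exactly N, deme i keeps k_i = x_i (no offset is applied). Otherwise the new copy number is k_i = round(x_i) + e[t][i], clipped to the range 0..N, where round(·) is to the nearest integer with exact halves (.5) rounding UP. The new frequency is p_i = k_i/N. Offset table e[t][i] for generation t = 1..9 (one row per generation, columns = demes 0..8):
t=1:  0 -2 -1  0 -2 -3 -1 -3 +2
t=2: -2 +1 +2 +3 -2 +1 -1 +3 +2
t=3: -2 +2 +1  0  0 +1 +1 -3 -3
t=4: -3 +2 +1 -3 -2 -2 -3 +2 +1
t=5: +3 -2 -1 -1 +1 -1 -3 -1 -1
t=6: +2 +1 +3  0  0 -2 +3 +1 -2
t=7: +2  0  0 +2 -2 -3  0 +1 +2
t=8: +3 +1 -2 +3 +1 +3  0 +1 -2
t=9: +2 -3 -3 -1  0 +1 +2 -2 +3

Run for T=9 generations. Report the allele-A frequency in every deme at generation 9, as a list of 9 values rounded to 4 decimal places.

[0.0000, 0.0000, 0.0000, 0.0000, 0.0000, 0.1000, 0.1250, 0.2250, 0.6000]

t=0: k=[0 0 0 0 0 0 0 0 33]
t=1: x=[0.0000 0.0000 0.0000 0.0000 0.0000 0.0000 0.0000 1.6500 31.3500] k=[0 0 0 0 0 0 0 0 33]
t=2: x=[0.0000 0.0000 0.0000 0.0000 0.0000 0.0000 0.0000 1.6500 31.3500] k=[0 0 0 0 0 0 0 5 33]
t=3: x=[0.0000 0.0000 0.0000 0.0000 0.0000 0.0000 0.2500 6.1500 31.6000] k=[0 0 0 0 0 0 1 3 29]
t=4: x=[0.0000 0.0000 0.0000 0.0000 0.0000 0.0500 1.0500 4.2000 27.7000] k=[0 0 0 0 0 0 0 6 29]
t=5: x=[0.0000 0.0000 0.0000 0.0000 0.0000 0.0000 0.3000 6.8500 27.8500] k=[0 0 0 0 0 0 0 6 27]
t=6: x=[0.0000 0.0000 0.0000 0.0000 0.0000 0.0000 0.3000 6.7500 25.9500] k=[0 0 0 0 0 0 3 8 24]
t=7: x=[0.0000 0.0000 0.0000 0.0000 0.0000 0.1500 3.1000 8.5500 23.2000] k=[0 0 0 0 0 0 3 10 25]
t=8: x=[0.0000 0.0000 0.0000 0.0000 0.0000 0.1500 3.2000 10.4000 24.2500] k=[0 0 0 0 0 3 3 11 22]
t=9: x=[0.0000 0.0000 0.0000 0.0000 0.1500 2.8500 3.4000 11.1500 21.4500] k=[0 0 0 0 0 4 5 9 24]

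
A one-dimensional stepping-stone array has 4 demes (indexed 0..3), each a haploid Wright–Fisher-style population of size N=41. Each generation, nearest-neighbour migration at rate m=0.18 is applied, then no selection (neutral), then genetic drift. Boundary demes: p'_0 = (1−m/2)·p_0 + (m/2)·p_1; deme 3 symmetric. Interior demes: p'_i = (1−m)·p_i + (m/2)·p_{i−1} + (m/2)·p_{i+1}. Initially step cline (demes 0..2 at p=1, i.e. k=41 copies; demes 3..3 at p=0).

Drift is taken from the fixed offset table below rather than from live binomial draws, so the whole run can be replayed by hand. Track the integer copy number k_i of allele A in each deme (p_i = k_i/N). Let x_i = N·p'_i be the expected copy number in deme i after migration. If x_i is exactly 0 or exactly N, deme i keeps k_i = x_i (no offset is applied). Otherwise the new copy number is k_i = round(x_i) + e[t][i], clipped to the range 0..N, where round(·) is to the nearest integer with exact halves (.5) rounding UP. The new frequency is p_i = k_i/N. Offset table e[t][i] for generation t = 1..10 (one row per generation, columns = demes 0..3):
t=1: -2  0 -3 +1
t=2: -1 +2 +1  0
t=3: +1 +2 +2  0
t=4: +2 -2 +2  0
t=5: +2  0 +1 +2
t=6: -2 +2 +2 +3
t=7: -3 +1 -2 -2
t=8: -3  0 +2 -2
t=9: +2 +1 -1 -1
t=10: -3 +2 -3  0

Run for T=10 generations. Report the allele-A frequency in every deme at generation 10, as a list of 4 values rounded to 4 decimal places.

t=0: k=[41 41 41 0]
t=1: x=[41.0000 41.0000 37.3100 3.6900] k=[41 41 34 5]
t=2: x=[41.0000 40.3700 32.0200 7.6100] k=[41 41 33 8]
t=3: x=[41.0000 40.2800 31.4700 10.2500] k=[41 41 33 10]
t=4: x=[41.0000 40.2800 31.6500 12.0700] k=[41 38 34 12]
t=5: x=[40.7300 37.9100 32.3800 13.9800] k=[41 38 33 16]
t=6: x=[40.7300 37.8200 31.9200 17.5300] k=[39 40 34 21]
t=7: x=[39.0900 39.3700 33.3700 22.1700] k=[36 40 31 20]
t=8: x=[36.3600 38.8300 30.8200 20.9900] k=[33 39 33 19]
t=9: x=[33.5400 37.9200 32.2800 20.2600] k=[36 39 31 19]
t=10: x=[36.2700 38.0100 30.6400 20.0800] k=[33 40 28 20]

[0.8049, 0.9756, 0.6829, 0.4878]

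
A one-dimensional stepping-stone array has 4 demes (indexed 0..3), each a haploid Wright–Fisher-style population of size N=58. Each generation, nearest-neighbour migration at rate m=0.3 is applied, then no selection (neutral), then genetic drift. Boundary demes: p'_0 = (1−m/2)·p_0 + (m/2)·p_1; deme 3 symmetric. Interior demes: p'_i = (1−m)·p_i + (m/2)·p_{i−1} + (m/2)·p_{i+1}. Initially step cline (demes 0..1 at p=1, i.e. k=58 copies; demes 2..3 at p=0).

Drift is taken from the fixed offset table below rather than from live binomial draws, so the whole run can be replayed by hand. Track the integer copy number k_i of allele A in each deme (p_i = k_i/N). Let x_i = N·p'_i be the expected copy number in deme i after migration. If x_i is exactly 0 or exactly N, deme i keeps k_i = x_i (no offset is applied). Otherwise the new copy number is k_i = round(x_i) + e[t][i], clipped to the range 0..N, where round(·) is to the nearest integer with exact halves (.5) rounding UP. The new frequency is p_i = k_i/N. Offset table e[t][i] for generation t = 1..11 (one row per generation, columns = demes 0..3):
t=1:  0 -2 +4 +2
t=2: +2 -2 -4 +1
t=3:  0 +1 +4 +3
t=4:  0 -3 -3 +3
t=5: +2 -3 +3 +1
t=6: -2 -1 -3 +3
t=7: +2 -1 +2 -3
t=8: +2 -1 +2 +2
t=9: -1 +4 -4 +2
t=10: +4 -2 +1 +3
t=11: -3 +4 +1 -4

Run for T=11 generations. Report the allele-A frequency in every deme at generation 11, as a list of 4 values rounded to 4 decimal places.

t=0: k=[58 58 0 0]
t=1: x=[58.0000 49.3000 8.7000 0.0000] k=[58 47 13 0]
t=2: x=[56.3500 43.5500 16.1500 1.9500] k=[58 42 12 3]
t=3: x=[55.6000 39.9000 15.1500 4.3500] k=[56 41 19 7]
t=4: x=[53.7500 39.9500 20.5000 8.8000] k=[54 37 18 12]
t=5: x=[51.4500 36.7000 19.9500 12.9000] k=[53 34 23 14]
t=6: x=[50.1500 35.2000 23.3000 15.3500] k=[48 34 20 18]
t=7: x=[45.9000 34.0000 21.8000 18.3000] k=[48 33 24 15]
t=8: x=[45.7500 33.9000 24.0000 16.3500] k=[48 33 26 18]
t=9: x=[45.7500 34.2000 25.8500 19.2000] k=[45 38 22 21]
t=10: x=[43.9500 36.6500 24.2500 21.1500] k=[48 35 25 24]
t=11: x=[46.0500 35.4500 26.3500 24.1500] k=[43 39 27 20]

[0.7414, 0.6724, 0.4655, 0.3448]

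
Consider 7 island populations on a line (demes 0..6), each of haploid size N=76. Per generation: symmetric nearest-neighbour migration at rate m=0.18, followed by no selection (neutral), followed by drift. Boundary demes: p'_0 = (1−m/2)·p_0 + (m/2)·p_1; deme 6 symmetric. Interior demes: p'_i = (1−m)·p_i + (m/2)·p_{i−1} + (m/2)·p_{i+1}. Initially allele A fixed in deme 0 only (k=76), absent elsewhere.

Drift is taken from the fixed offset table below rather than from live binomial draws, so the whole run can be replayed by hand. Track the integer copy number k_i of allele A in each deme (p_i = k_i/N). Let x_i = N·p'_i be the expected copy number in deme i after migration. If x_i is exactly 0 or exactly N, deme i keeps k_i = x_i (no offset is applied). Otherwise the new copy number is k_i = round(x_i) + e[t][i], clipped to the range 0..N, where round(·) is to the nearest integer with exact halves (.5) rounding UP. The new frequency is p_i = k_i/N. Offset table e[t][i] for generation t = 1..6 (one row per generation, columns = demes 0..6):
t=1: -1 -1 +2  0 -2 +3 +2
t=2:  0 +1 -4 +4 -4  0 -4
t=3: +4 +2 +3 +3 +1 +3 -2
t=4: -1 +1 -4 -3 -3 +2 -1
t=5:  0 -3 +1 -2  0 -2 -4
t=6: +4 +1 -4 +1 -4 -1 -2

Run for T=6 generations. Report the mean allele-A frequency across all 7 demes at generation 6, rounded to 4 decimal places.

t=0: k=[76 0 0 0 0 0 0]
t=1: x=[69.1600 6.8400 0.0000 0.0000 0.0000 0.0000 0.0000] k=[68 6 0 0 0 0 0]
t=2: x=[62.4200 11.0400 0.5400 0.0000 0.0000 0.0000 0.0000] k=[62 12 0 0 0 0 0]
t=3: x=[57.5000 15.4200 1.0800 0.0000 0.0000 0.0000 0.0000] k=[62 17 4 0 0 0 0]
t=4: x=[57.9500 19.8800 4.8100 0.3600 0.0000 0.0000 0.0000] k=[57 21 1 0 0 0 0]
t=5: x=[53.7600 22.4400 2.7100 0.0900 0.0000 0.0000 0.0000] k=[54 19 4 0 0 0 0]
t=6: x=[50.8500 20.8000 4.9900 0.3600 0.0000 0.0000 0.0000] k=[55 22 1 1 0 0 0]

0.1485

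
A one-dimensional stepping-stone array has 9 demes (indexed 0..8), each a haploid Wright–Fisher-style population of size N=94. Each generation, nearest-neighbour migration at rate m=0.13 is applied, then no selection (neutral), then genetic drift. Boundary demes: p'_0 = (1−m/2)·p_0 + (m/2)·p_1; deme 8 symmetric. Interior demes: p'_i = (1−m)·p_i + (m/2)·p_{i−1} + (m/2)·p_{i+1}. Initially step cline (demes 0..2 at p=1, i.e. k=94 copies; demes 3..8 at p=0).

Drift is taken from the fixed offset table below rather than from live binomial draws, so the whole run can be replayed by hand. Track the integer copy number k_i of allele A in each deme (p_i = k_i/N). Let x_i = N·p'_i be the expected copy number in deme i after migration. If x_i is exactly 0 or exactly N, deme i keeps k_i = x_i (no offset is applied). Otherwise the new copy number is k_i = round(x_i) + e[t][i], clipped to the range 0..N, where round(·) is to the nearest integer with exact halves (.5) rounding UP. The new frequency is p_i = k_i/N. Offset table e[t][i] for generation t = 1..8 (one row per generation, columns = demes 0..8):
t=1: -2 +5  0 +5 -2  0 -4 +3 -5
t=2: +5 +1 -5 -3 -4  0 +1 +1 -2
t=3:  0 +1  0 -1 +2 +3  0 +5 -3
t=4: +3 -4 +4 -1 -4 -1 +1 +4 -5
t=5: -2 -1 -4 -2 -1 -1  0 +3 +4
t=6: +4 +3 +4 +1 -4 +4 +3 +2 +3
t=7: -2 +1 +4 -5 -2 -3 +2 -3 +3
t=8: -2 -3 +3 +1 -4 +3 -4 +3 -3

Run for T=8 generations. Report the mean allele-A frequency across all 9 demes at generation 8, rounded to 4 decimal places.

0.3180

t=0: k=[94 94 94 0 0 0 0 0 0]
t=1: x=[94.0000 94.0000 87.8900 6.1100 0.0000 0.0000 0.0000 0.0000 0.0000] k=[94 94 88 11 0 0 0 0 0]
t=2: x=[94.0000 93.6100 83.3850 15.2900 0.7150 0.0000 0.0000 0.0000 0.0000] k=[94 94 78 12 0 0 0 0 0]
t=3: x=[94.0000 92.9600 74.7500 15.5100 0.7800 0.0000 0.0000 0.0000 0.0000] k=[94 94 75 15 3 0 0 0 0]
t=4: x=[94.0000 92.7650 72.3350 18.1200 3.5850 0.1950 0.0000 0.0000 0.0000] k=[94 89 76 17 0 0 0 0 0]
t=5: x=[93.6750 88.4800 73.0100 19.7300 1.1050 0.0000 0.0000 0.0000 0.0000] k=[92 87 69 18 0 0 0 0 0]
t=6: x=[91.6750 86.1550 66.8550 20.1450 1.1700 0.0000 0.0000 0.0000 0.0000] k=[94 89 71 21 0 0 0 0 0]
t=7: x=[93.6750 88.1550 68.9200 22.8850 1.3650 0.0000 0.0000 0.0000 0.0000] k=[92 89 73 18 0 0 0 0 0]
t=8: x=[91.8050 88.1550 70.4650 20.4050 1.1700 0.0000 0.0000 0.0000 0.0000] k=[90 85 73 21 0 0 0 0 0]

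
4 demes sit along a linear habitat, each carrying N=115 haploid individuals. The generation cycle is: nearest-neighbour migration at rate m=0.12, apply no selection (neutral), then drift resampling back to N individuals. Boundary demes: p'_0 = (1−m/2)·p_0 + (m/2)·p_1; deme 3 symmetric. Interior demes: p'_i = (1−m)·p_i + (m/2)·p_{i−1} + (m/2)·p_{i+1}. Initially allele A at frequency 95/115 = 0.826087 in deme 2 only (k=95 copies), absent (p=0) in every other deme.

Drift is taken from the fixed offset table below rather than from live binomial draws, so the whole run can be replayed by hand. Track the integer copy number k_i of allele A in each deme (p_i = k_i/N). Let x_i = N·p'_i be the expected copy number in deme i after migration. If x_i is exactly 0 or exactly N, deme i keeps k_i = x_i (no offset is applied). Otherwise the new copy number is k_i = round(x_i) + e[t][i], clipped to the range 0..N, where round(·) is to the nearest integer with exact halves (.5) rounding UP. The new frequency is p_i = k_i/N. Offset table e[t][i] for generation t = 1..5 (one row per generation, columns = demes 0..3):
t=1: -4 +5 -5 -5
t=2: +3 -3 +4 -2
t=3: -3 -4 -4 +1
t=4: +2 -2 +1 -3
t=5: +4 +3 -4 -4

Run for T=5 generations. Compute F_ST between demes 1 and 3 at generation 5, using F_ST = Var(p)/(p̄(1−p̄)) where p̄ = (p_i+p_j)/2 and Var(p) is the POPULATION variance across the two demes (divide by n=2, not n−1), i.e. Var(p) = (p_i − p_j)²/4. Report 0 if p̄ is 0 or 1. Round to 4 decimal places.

t=0: k=[0 0 95 0]
t=1: x=[0.0000 5.7000 83.6000 5.7000] k=[0 11 79 1]
t=2: x=[0.6600 14.4200 70.2400 5.6800] k=[4 11 74 4]
t=3: x=[4.4200 14.3600 66.0200 8.2000] k=[1 10 62 9]
t=4: x=[1.5400 12.5800 55.7000 12.1800] k=[4 11 57 9]
t=5: x=[4.4200 13.3400 51.3600 11.8800] k=[8 16 47 8]

0.0129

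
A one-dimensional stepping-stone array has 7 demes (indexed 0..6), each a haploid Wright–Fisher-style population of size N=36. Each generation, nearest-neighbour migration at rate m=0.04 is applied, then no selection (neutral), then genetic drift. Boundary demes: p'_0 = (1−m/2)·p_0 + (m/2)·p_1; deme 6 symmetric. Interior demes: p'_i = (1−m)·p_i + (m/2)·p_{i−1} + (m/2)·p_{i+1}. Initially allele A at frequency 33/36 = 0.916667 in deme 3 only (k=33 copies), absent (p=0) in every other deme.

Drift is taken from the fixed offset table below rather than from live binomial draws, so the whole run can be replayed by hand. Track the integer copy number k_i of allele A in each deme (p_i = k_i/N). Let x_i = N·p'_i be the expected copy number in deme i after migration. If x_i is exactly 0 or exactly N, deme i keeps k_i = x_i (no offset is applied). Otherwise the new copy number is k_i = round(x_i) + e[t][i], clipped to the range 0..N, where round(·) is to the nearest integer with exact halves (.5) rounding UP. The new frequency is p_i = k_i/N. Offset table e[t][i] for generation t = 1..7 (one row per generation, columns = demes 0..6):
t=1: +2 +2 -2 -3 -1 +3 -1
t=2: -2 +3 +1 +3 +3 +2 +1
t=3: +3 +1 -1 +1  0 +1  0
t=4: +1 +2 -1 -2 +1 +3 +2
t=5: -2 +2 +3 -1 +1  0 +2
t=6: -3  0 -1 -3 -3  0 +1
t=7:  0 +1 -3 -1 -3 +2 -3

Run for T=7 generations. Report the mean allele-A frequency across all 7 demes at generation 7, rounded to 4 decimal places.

0.1429

t=0: k=[0 0 0 33 0 0 0]
t=1: x=[0.0000 0.0000 0.6600 31.6800 0.6600 0.0000 0.0000] k=[0 0 0 29 0 0 0]
t=2: x=[0.0000 0.0000 0.5800 27.8400 0.5800 0.0000 0.0000] k=[0 0 2 31 4 0 0]
t=3: x=[0.0000 0.0400 2.5400 29.8800 4.4600 0.0800 0.0000] k=[0 1 2 31 4 1 0]
t=4: x=[0.0200 1.0000 2.5600 29.8800 4.4800 1.0400 0.0200] k=[1 3 2 28 5 4 2]
t=5: x=[1.0400 2.9400 2.5400 27.0200 5.4400 3.9800 2.0400] k=[0 5 6 26 6 4 4]
t=6: x=[0.1000 4.9200 6.3800 25.2000 6.3600 4.0400 4.0000] k=[0 5 5 22 3 4 5]
t=7: x=[0.1000 4.9000 5.3400 21.2800 3.4000 4.0000 4.9800] k=[0 6 2 20 0 6 2]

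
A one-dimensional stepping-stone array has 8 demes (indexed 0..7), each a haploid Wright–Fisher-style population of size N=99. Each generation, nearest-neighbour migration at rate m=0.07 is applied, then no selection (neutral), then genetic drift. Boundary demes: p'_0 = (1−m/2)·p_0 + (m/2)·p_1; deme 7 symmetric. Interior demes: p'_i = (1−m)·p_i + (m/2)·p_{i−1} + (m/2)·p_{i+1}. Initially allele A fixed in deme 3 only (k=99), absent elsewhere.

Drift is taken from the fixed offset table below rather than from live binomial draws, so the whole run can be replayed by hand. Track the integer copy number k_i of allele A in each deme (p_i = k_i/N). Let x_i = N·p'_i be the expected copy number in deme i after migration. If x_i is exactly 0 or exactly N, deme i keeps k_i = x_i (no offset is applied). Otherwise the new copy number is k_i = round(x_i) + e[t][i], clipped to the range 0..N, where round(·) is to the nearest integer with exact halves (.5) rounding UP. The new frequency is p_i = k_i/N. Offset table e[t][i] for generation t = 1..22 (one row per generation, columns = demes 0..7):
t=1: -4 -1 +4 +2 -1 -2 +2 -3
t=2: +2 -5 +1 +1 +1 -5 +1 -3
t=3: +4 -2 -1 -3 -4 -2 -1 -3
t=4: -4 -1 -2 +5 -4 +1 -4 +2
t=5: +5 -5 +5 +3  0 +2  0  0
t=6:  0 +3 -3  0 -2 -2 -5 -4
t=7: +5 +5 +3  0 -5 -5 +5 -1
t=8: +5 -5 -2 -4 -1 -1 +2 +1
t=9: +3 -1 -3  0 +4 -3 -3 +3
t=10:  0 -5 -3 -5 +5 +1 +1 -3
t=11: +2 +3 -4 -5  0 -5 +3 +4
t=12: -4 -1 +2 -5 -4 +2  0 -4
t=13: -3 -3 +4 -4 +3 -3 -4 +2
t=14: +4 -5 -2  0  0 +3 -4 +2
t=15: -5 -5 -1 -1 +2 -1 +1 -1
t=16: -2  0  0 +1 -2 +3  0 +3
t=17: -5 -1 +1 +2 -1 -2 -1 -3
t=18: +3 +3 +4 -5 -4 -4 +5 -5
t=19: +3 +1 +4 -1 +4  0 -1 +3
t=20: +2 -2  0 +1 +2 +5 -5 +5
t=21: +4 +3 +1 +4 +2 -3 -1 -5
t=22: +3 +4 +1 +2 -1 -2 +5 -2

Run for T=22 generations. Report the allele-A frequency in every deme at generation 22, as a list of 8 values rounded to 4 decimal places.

t=0: k=[0 0 0 99 0 0 0 0]
t=1: x=[0.0000 0.0000 3.4650 92.0700 3.4650 0.0000 0.0000 0.0000] k=[0 0 7 94 2 0 0 0]
t=2: x=[0.0000 0.2450 9.8000 87.7350 5.1500 0.0700 0.0000 0.0000] k=[0 0 11 89 6 0 0 0]
t=3: x=[0.0000 0.3850 13.3450 83.3650 8.6950 0.2100 0.0000 0.0000] k=[0 0 12 80 5 0 0 0]
t=4: x=[0.0000 0.4200 13.9600 74.9950 7.4500 0.1750 0.0000 0.0000] k=[0 0 12 80 3 1 0 0]
t=5: x=[0.0000 0.4200 13.9600 74.9250 5.6250 1.0350 0.0350 0.0000] k=[0 0 19 78 6 3 0 0]
t=6: x=[0.0000 0.6650 20.4000 73.4150 8.4150 3.0000 0.1050 0.0000] k=[0 4 17 73 6 1 0 0]
t=7: x=[0.1400 4.3150 18.5050 68.6950 8.1700 1.1400 0.0350 0.0000] k=[5 9 22 69 3 0 5 0]
t=8: x=[5.1400 9.3150 23.1900 65.0450 5.2050 0.2800 4.6500 0.1750] k=[10 4 21 61 4 0 7 1]
t=9: x=[9.7900 4.8050 21.8050 57.6050 5.8550 0.3850 6.5450 1.2100] k=[13 4 19 58 10 0 4 4]
t=10: x=[12.6850 4.8400 19.8400 54.9550 11.3300 0.4900 3.8600 4.0000] k=[13 0 17 50 16 1 5 1]
t=11: x=[12.5450 1.0500 17.5600 47.6550 16.6650 1.6650 4.7200 1.1400] k=[15 4 14 43 17 0 8 5]
t=12: x=[14.6150 4.7350 14.6650 41.0750 17.3150 0.8750 7.6150 5.1050] k=[11 4 17 36 13 3 8 1]
t=13: x=[10.7550 4.7000 17.2100 34.5300 13.4550 3.5250 7.5800 1.2450] k=[8 2 21 31 16 1 4 3]
t=14: x=[7.7900 2.8750 20.6850 30.1250 16.0000 1.6300 3.8600 3.0350] k=[12 0 19 30 16 5 0 5]
t=15: x=[11.5800 1.0850 18.7200 29.1250 16.1050 5.2100 0.3500 4.8250] k=[7 0 18 28 18 4 1 4]
t=16: x=[6.7550 0.8750 17.7200 27.3000 17.8600 4.3850 1.2100 3.8950] k=[5 1 18 28 16 7 1 7]
t=17: x=[4.8600 1.7350 17.7550 27.2300 16.1050 7.1050 1.4200 6.7900] k=[0 1 19 29 15 5 0 4]
t=18: x=[0.0350 1.5950 18.7200 28.1600 15.1400 5.1750 0.3150 3.8600] k=[3 5 23 23 11 1 5 0]
t=19: x=[3.0700 5.5600 22.3700 22.5800 11.0700 1.4900 4.6850 0.1750] k=[6 7 26 22 15 1 4 3]
t=20: x=[6.0350 7.6300 25.1950 21.8950 14.7550 1.5950 3.8600 3.0350] k=[8 6 25 23 17 7 0 8]
t=21: x=[7.9300 6.7350 24.2650 22.8600 16.8600 7.1050 0.5250 7.7200] k=[12 10 25 27 19 4 0 3]
t=22: x=[11.9300 10.5950 24.5450 26.6500 18.7550 4.3850 0.2450 2.8950] k=[15 15 26 29 18 2 5 1]

[0.1515, 0.1515, 0.2626, 0.2929, 0.1818, 0.0202, 0.0505, 0.0101]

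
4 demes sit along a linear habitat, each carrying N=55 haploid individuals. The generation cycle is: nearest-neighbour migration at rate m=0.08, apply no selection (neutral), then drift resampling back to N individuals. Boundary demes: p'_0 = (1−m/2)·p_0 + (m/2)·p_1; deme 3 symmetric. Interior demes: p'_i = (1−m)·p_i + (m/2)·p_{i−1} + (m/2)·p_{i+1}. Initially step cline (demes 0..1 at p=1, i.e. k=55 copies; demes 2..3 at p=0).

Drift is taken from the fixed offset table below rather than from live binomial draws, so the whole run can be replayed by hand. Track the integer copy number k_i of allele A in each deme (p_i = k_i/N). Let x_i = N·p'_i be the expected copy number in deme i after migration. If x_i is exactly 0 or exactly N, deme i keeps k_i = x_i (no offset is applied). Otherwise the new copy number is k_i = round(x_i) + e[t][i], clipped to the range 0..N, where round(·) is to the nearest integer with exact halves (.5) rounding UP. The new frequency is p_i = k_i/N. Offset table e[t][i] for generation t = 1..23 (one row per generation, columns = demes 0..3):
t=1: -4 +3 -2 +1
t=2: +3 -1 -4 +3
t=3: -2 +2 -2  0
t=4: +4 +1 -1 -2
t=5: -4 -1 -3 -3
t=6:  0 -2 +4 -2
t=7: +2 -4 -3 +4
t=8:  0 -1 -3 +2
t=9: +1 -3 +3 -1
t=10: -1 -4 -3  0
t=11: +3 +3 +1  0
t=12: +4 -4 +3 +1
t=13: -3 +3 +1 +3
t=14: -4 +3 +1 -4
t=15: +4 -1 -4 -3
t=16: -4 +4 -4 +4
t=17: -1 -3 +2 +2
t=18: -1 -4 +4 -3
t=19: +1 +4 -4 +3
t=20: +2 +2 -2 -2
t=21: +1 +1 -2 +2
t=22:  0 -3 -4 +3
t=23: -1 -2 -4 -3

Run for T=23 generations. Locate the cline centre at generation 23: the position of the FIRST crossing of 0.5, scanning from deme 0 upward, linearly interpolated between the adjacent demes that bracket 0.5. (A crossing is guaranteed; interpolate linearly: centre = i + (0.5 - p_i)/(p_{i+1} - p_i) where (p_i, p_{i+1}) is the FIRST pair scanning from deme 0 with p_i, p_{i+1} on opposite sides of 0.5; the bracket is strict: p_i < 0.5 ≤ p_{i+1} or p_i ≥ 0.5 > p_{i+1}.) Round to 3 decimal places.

1.058

t=0: k=[55 55 0 0]
t=1: x=[55.0000 52.8000 2.2000 0.0000] k=[55 55 0 0]
t=2: x=[55.0000 52.8000 2.2000 0.0000] k=[55 52 0 0]
t=3: x=[54.8800 50.0400 2.0800 0.0000] k=[53 52 0 0]
t=4: x=[52.9600 49.9600 2.0800 0.0000] k=[55 51 1 0]
t=5: x=[54.8400 49.1600 2.9600 0.0400] k=[51 48 0 0]
t=6: x=[50.8800 46.2000 1.9200 0.0000] k=[51 44 6 0]
t=7: x=[50.7200 42.7600 7.2800 0.2400] k=[53 39 4 4]
t=8: x=[52.4400 38.1600 5.4000 4.0000] k=[52 37 2 6]
t=9: x=[51.4000 36.2000 3.5600 5.8400] k=[52 33 7 5]
t=10: x=[51.2400 32.7200 7.9600 5.0800] k=[50 29 5 5]
t=11: x=[49.1600 28.8800 5.9600 5.0000] k=[52 32 7 5]
t=12: x=[51.2000 31.8000 7.9200 5.0800] k=[55 28 11 6]
t=13: x=[53.9200 28.4000 11.4800 6.2000] k=[51 31 12 9]
t=14: x=[50.2000 31.0400 12.6400 9.1200] k=[46 34 14 5]
t=15: x=[45.5200 33.6800 14.4400 5.3600] k=[50 33 10 2]
t=16: x=[49.3200 32.7600 10.6000 2.3200] k=[45 37 7 6]
t=17: x=[44.6800 36.1200 8.1600 6.0400] k=[44 33 10 8]
t=18: x=[43.5600 32.5200 10.8400 8.0800] k=[43 29 15 5]
t=19: x=[42.4400 29.0000 15.1600 5.4000] k=[43 33 11 8]
t=20: x=[42.6000 32.5200 11.7600 8.1200] k=[45 35 10 6]
t=21: x=[44.6000 34.4000 10.8400 6.1600] k=[46 35 9 8]
t=22: x=[45.5600 34.4000 10.0000 8.0400] k=[46 31 6 11]
t=23: x=[45.4000 30.6000 7.2000 10.8000] k=[44 29 3 8]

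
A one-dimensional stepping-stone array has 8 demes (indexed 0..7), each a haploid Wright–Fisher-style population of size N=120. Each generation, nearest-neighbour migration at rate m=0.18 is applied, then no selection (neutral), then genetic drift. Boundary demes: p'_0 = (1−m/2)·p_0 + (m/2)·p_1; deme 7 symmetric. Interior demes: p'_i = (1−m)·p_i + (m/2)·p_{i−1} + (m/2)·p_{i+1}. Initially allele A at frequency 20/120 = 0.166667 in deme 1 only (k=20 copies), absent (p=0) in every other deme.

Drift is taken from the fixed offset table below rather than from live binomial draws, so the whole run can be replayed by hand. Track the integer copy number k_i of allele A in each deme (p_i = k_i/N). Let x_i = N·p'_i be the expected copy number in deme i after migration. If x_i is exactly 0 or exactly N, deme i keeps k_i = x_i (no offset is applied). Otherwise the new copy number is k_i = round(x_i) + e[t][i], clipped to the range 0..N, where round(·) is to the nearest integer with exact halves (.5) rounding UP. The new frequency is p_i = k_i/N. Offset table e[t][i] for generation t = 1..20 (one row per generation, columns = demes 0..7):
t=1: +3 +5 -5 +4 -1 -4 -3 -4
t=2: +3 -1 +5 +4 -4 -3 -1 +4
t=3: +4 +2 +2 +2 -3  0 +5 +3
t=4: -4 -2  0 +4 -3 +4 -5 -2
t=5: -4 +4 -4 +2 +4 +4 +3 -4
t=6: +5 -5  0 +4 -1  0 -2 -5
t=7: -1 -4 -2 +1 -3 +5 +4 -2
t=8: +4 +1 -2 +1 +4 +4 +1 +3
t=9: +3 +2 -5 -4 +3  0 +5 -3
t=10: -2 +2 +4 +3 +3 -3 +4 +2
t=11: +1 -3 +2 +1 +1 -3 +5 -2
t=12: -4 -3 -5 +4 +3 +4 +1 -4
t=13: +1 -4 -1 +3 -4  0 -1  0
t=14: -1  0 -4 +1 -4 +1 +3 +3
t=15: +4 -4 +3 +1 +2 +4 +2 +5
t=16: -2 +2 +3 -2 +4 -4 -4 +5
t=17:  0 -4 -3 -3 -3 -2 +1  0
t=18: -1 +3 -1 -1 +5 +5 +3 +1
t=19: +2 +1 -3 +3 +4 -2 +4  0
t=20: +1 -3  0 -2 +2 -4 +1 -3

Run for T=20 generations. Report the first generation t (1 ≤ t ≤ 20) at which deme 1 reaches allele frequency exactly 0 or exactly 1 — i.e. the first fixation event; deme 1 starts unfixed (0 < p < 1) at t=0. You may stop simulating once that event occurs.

t=0: k=[0 20 0 0 0 0 0 0]
t=1: x=[1.8000 16.4000 1.8000 0.0000 0.0000 0.0000 0.0000 0.0000] k=[5 21 0 0 0 0 0 0]
t=2: x=[6.4400 17.6700 1.8900 0.0000 0.0000 0.0000 0.0000 0.0000] k=[9 17 7 0 0 0 0 0]
t=3: x=[9.7200 15.3800 7.2700 0.6300 0.0000 0.0000 0.0000 0.0000] k=[14 17 9 3 0 0 0 0]
t=4: x=[14.2700 16.0100 9.1800 3.2700 0.2700 0.0000 0.0000 0.0000] k=[10 14 9 7 0 0 0 0]
t=5: x=[10.3600 13.1900 9.2700 6.5500 0.6300 0.0000 0.0000 0.0000] k=[6 17 5 9 5 0 0 0]
t=6: x=[6.9900 14.9300 6.4400 8.2800 4.9100 0.4500 0.0000 0.0000] k=[12 10 6 12 4 0 0 0]
t=7: x=[11.8200 9.8200 6.9000 10.7400 4.3600 0.3600 0.0000 0.0000] k=[11 6 5 12 1 5 0 0]
t=8: x=[10.5500 6.3600 5.7200 10.3800 2.3500 4.1900 0.4500 0.0000] k=[15 7 4 11 6 8 1 0]
t=9: x=[14.2800 7.4500 4.9000 9.9200 6.6300 7.1900 1.5400 0.0900] k=[17 9 0 6 10 7 7 0]
t=10: x=[16.2800 8.9100 1.3500 5.8200 9.3700 7.2700 6.3700 0.6300] k=[14 11 5 9 12 4 10 3]
t=11: x=[13.7300 10.7300 5.9000 8.9100 11.0100 5.2600 8.8300 3.6300] k=[15 8 8 10 12 2 14 2]
t=12: x=[14.3700 8.6300 8.1800 10.0000 10.9200 3.9800 11.8400 3.0800] k=[10 6 3 14 14 8 13 0]
t=13: x=[9.6400 6.0900 4.2600 13.0100 13.4600 8.9900 11.3800 1.1700] k=[11 2 3 16 9 9 10 1]
t=14: x=[10.1900 2.9000 4.0800 14.2000 9.6300 9.0900 9.1000 1.8100] k=[9 3 0 15 6 10 12 5]
t=15: x=[8.4600 3.2700 1.6200 12.8400 7.1700 9.8200 11.1900 5.6300] k=[12 0 5 14 9 14 13 11]

15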